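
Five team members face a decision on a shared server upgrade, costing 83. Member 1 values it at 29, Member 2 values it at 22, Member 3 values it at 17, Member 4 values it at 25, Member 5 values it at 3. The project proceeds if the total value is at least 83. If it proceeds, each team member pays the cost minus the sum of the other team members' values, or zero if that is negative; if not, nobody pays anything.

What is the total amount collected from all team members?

Total value 96 ≥ cost 83, so it is built.
Member 1: others sum to 67; max(0, 83 - 67) = 16.
Member 2: others sum to 74; max(0, 83 - 74) = 9.
Member 3: others sum to 79; max(0, 83 - 79) = 4.
Member 4: others sum to 71; max(0, 83 - 71) = 12.
Member 5: others sum to 93; max(0, 83 - 93) = 0.
Total collected = 16 + 9 + 4 + 12 + 0 = 41.

41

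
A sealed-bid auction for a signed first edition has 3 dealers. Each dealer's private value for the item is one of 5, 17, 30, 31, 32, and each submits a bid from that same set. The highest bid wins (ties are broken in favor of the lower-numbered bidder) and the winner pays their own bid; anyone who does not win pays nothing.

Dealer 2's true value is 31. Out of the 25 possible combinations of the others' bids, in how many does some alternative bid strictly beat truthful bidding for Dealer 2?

6

Others bid (5, 5): truth gives 0; bid 17 gives 14 > 0. Violating.
Others bid (5, 17): truth gives 0; bid 17 gives 14 > 0. Violating.
Others bid (5, 30): truth gives 0; bid 30 gives 1 > 0. Violating.
Others bid (17, 5): truth gives 0; bid 30 gives 1 > 0. Violating.
Others bid (5, 31): truth gives 0; no alternative beats it.
Others bid (5, 32): truth gives 0; no alternative beats it.
(Checking all 25 profiles: 6 have a profitable deviation, 19 do not.)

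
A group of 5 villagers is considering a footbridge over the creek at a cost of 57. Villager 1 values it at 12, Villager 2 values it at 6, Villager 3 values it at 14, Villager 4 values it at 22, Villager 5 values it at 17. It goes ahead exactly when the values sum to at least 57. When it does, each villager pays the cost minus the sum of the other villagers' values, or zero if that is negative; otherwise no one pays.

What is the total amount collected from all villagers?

11

Total value 71 ≥ cost 57, so it is built.
Villager 1: others sum to 59; max(0, 57 - 59) = 0.
Villager 2: others sum to 65; max(0, 57 - 65) = 0.
Villager 3: others sum to 57; max(0, 57 - 57) = 0.
Villager 4: others sum to 49; max(0, 57 - 49) = 8.
Villager 5: others sum to 54; max(0, 57 - 54) = 3.
Total collected = 0 + 0 + 0 + 8 + 3 = 11.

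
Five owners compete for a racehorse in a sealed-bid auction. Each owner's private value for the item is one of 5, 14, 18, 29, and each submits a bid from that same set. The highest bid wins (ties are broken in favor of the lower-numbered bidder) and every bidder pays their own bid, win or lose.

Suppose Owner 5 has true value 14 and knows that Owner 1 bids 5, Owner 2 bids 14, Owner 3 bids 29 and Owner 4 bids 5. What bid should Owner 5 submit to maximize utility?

Bid 5: loses but pays 5, utility -5.
Bid 14: loses but pays 14, utility -14.
Bid 18: loses but pays 18, utility -18.
Bid 29: loses but pays 29, utility -29.
The best choice is 5 with utility -5.

5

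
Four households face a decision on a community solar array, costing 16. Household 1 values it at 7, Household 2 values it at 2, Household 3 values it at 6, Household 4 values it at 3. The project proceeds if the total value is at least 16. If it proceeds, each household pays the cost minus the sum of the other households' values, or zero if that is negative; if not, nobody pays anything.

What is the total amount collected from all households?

10

Total value 18 ≥ cost 16, so it is built.
Household 1: others sum to 11; max(0, 16 - 11) = 5.
Household 2: others sum to 16; max(0, 16 - 16) = 0.
Household 3: others sum to 12; max(0, 16 - 12) = 4.
Household 4: others sum to 15; max(0, 16 - 15) = 1.
Total collected = 5 + 0 + 4 + 1 = 10.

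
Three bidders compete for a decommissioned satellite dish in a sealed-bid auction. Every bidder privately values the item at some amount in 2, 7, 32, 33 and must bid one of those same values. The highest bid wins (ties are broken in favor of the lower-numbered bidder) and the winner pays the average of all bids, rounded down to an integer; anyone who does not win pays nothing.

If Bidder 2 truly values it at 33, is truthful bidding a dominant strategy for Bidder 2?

No

Consider the case where Bidder 1 bids 2 and Bidder 3 bids 2.
Truthful bid 33: wins, pays 12, utility 33 - 12 = 21.
Bid 7 instead: wins, pays 3, utility 33 - 3 = 30.
Since 30 > 21, bidding 7 is strictly better here, so truthful bidding is not dominant.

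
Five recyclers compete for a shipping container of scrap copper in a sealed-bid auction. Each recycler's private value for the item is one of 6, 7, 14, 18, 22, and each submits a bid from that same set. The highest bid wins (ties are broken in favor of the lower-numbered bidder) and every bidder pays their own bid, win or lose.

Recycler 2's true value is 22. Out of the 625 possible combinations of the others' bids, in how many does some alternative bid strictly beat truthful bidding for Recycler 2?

317

Others bid (6, 6, 6, 6): truth gives 0; bid 7 gives 15 > 0. Violating.
Others bid (6, 6, 6, 7): truth gives 0; bid 7 gives 15 > 0. Violating.
Others bid (6, 6, 6, 14): truth gives 0; bid 14 gives 8 > 0. Violating.
Others bid (6, 6, 6, 18): truth gives 0; bid 18 gives 4 > 0. Violating.
Others bid (6, 6, 6, 22): truth gives 0; no alternative beats it.
Others bid (6, 6, 7, 22): truth gives 0; no alternative beats it.
(Checking all 625 profiles: 317 have a profitable deviation, 308 do not.)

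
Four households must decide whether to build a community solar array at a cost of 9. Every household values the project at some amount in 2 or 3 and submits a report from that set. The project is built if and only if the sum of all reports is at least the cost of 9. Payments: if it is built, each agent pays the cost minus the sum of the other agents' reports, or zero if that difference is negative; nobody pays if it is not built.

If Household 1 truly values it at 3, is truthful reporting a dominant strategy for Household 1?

Yes

Check each profile of the others' reports and compare truth against every alternative report.
Others report (3, 3, 3): truth gives 3, best alternative gives 3.
Others report (2, 3, 3): truth gives 2, best alternative gives 2.
Others report (3, 2, 3): truth gives 2, best alternative gives 2.
Others report (3, 3, 2): truth gives 2, best alternative gives 2.
Others report (2, 2, 3): truth gives 1, best alternative gives 1.
Others report (2, 3, 2): truth gives 1, best alternative gives 1.
(Remaining 2 profiles checked similarly; truth is weakly best in each.)
In every case the truthful report is at least as good as any alternative, so it is a dominant strategy.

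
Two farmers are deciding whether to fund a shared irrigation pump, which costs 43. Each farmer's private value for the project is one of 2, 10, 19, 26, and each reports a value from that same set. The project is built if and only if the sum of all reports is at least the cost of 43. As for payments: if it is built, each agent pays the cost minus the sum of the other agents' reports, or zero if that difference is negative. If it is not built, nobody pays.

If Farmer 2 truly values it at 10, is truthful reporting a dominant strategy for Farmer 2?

Check each profile of the others' reports and compare truth against every alternative report.
Others report (2): truth gives 0, best alternative gives 0.
Others report (10): truth gives 0, best alternative gives 0.
Others report (19): truth gives 0, best alternative gives 0.
Others report (26): truth gives 0, best alternative gives 0.
In every case the truthful report is at least as good as any alternative, so it is a dominant strategy.

Yes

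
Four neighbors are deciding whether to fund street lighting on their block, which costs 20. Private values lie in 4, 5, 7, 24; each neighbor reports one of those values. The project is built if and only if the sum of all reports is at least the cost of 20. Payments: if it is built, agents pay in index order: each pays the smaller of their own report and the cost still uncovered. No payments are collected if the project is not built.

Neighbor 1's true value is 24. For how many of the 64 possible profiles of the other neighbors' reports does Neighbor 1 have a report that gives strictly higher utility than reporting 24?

Others report (4, 4, 5): truth gives 4; report 7 gives 17 > 4. Violating.
Others report (4, 4, 7): truth gives 4; report 5 gives 19 > 4. Violating.
Others report (4, 4, 24): truth gives 4; report 4 gives 20 > 4. Violating.
Others report (4, 5, 4): truth gives 4; report 7 gives 17 > 4. Violating.
Others report (4, 4, 4): truth gives 4; no alternative beats it.
(Checking all 64 profiles: 63 have a profitable deviation, 1 does not.)

63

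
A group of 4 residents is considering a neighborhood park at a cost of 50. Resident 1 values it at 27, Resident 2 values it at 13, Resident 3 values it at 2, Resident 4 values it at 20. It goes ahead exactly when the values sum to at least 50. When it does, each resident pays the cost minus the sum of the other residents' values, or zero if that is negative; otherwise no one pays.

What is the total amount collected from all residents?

Total value 62 ≥ cost 50, so it is built.
Resident 1: others sum to 35; max(0, 50 - 35) = 15.
Resident 2: others sum to 49; max(0, 50 - 49) = 1.
Resident 3: others sum to 60; max(0, 50 - 60) = 0.
Resident 4: others sum to 42; max(0, 50 - 42) = 8.
Total collected = 15 + 1 + 0 + 8 = 24.

24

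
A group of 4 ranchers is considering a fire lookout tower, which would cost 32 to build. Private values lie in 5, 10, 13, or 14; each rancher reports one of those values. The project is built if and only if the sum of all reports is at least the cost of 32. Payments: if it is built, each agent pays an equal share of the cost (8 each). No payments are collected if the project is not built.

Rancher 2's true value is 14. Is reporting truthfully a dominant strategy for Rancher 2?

Yes

Check each profile of the others' reports and compare truth against every alternative report.
Others report (5, 5, 10): truth gives 6, best alternative gives 6.
Others report (5, 5, 13): truth gives 6, best alternative gives 6.
Others report (5, 5, 14): truth gives 6, best alternative gives 6.
Others report (5, 10, 5): truth gives 6, best alternative gives 6.
Others report (5, 10, 10): truth gives 6, best alternative gives 6.
Others report (5, 10, 13): truth gives 6, best alternative gives 6.
(Remaining 58 profiles checked similarly; truth is weakly best in each.)
In every case the truthful report is at least as good as any alternative, so it is a dominant strategy.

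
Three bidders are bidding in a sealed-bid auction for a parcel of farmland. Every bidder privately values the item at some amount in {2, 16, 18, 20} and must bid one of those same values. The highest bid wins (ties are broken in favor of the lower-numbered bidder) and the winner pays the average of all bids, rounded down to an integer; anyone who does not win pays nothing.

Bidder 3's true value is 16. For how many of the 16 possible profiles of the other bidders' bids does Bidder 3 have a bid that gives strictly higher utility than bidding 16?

Others bid (2, 16): truth gives 0; bid 18 gives 4 > 0. Violating.
Others bid (2, 18): truth gives 0; bid 20 gives 3 > 0. Violating.
Others bid (16, 2): truth gives 0; bid 18 gives 4 > 0. Violating.
Others bid (18, 2): truth gives 0; bid 20 gives 3 > 0. Violating.
Others bid (2, 2): truth gives 10; no alternative beats it.
Others bid (2, 20): truth gives 0; no alternative beats it.
(Checking all 16 profiles: 4 have a profitable deviation, 12 do not.)

4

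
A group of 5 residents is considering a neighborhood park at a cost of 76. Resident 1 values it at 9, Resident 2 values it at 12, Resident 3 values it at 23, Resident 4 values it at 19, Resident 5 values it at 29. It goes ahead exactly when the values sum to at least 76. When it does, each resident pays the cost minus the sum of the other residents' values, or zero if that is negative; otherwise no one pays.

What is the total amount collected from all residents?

Total value 92 ≥ cost 76, so it is built.
Resident 1: others sum to 83; max(0, 76 - 83) = 0.
Resident 2: others sum to 80; max(0, 76 - 80) = 0.
Resident 3: others sum to 69; max(0, 76 - 69) = 7.
Resident 4: others sum to 73; max(0, 76 - 73) = 3.
Resident 5: others sum to 63; max(0, 76 - 63) = 13.
Total collected = 0 + 0 + 7 + 3 + 13 = 23.

23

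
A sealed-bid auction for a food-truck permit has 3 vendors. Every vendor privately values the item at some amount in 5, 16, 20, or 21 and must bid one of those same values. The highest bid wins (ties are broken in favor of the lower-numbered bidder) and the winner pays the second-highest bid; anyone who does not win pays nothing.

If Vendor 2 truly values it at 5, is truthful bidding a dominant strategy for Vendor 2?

Yes

Check each profile of the others' bids and compare truth against every alternative bid.
Others bid (5, 16): truth gives 0, best alternative gives -11.
Others bid (5, 5): truth gives 0, best alternative gives 0.
Others bid (5, 20): truth gives 0, best alternative gives 0.
Others bid (5, 21): truth gives 0, best alternative gives 0.
Others bid (16, 5): truth gives 0, best alternative gives 0.
Others bid (16, 16): truth gives 0, best alternative gives 0.
(Remaining 10 profiles checked similarly; truth is weakly best in each.)
In every case the truthful bid is at least as good as any alternative, so it is a dominant strategy.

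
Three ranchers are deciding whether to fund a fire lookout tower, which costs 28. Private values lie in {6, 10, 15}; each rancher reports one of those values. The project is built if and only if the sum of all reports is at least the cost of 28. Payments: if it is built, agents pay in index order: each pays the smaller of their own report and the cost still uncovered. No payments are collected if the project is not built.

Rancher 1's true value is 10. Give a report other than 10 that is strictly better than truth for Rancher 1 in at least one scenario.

6

Suppose Rancher 2 reports 10 and Rancher 3 reports 15.
Report 10: project built, pays 10, utility 10 - 10 = 0.
Report 6: project built, pays 6, utility 10 - 6 = 4.
So reporting 6 beats truth here (4 > 0).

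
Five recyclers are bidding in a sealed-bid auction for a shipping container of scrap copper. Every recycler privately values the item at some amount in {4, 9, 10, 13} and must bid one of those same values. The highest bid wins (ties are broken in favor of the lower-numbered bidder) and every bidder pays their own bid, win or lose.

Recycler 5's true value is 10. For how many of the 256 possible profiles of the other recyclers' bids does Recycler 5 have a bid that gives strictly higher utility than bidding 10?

Others bid (4, 4, 4, 4): truth gives 0; bid 9 gives 1 > 0. Violating.
Others bid (4, 4, 4, 10): truth gives -10; bid 13 gives -3 > -10. Violating.
Others bid (4, 4, 4, 13): truth gives -10; bid 4 gives -4 > -10. Violating.
Others bid (4, 4, 9, 10): truth gives -10; bid 13 gives -3 > -10. Violating.
Others bid (4, 4, 4, 9): truth gives 0; no alternative beats it.
Others bid (4, 4, 9, 4): truth gives 0; no alternative beats it.
(Checking all 256 profiles: 241 have a profitable deviation, 15 do not.)

241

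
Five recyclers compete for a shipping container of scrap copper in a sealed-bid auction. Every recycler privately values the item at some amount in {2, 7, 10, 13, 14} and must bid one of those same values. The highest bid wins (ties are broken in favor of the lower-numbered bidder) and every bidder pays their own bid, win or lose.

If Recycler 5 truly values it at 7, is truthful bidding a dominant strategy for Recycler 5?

Consider the case where Recycler 1 bids 2, Recycler 2 bids 2, Recycler 3 bids 2 and Recycler 4 bids 7.
Truthful bid 7: loses but pays 7, utility -7.
Bid 2 instead: loses but pays 2, utility -2.
Since -2 > -7, bidding 2 is strictly better here, so truthful bidding is not dominant.

No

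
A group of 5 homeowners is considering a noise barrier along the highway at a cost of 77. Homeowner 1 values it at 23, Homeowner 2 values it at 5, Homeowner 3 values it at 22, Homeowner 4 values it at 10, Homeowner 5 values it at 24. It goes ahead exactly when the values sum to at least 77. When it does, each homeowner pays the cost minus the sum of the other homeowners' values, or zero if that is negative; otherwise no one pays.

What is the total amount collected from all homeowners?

51

Total value 84 ≥ cost 77, so it is built.
Homeowner 1: others sum to 61; max(0, 77 - 61) = 16.
Homeowner 2: others sum to 79; max(0, 77 - 79) = 0.
Homeowner 3: others sum to 62; max(0, 77 - 62) = 15.
Homeowner 4: others sum to 74; max(0, 77 - 74) = 3.
Homeowner 5: others sum to 60; max(0, 77 - 60) = 17.
Total collected = 16 + 0 + 15 + 3 + 17 = 51.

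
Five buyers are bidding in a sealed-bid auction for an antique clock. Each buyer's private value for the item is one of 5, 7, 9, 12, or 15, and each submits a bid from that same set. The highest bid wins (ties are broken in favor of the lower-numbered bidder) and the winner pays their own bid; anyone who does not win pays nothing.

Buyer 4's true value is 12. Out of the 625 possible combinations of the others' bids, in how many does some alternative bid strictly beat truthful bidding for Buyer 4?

Others bid (5, 5, 5, 5): truth gives 0; bid 7 gives 5 > 0. Violating.
Others bid (5, 5, 5, 7): truth gives 0; bid 7 gives 5 > 0. Violating.
Others bid (5, 5, 5, 9): truth gives 0; bid 9 gives 3 > 0. Violating.
Others bid (5, 5, 7, 5): truth gives 0; bid 9 gives 3 > 0. Violating.
Others bid (5, 5, 5, 12): truth gives 0; no alternative beats it.
Others bid (5, 5, 5, 15): truth gives 0; no alternative beats it.
(Checking all 625 profiles: 24 have a profitable deviation, 601 do not.)

24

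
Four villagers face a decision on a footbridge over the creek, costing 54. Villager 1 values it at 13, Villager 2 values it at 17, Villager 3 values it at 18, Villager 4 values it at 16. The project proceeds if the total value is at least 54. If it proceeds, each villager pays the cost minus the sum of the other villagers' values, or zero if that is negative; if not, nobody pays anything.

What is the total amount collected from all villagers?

Total value 64 ≥ cost 54, so it is built.
Villager 1: others sum to 51; max(0, 54 - 51) = 3.
Villager 2: others sum to 47; max(0, 54 - 47) = 7.
Villager 3: others sum to 46; max(0, 54 - 46) = 8.
Villager 4: others sum to 48; max(0, 54 - 48) = 6.
Total collected = 3 + 7 + 8 + 6 = 24.

24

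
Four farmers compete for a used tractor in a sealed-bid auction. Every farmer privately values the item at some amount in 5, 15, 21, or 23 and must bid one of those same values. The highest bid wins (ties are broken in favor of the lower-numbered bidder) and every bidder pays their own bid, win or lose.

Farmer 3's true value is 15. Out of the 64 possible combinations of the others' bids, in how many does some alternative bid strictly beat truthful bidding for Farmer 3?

Others bid (5, 5, 21): truth gives -15; bid 5 gives -5 > -15. Violating.
Others bid (5, 5, 23): truth gives -15; bid 5 gives -5 > -15. Violating.
Others bid (5, 15, 5): truth gives -15; bid 5 gives -5 > -15. Violating.
Others bid (5, 15, 15): truth gives -15; bid 5 gives -5 > -15. Violating.
Others bid (5, 5, 5): truth gives 0; no alternative beats it.
Others bid (5, 5, 15): truth gives 0; no alternative beats it.
(Checking all 64 profiles: 62 have a profitable deviation, 2 do not.)

62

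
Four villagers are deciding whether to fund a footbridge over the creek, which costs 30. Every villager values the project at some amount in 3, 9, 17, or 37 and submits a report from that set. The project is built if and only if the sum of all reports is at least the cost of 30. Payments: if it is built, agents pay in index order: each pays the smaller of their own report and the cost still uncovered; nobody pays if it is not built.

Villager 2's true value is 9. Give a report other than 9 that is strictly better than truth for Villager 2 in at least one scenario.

3

Suppose Villager 1 reports 3, Villager 3 reports 3 and Villager 4 reports 37.
Report 9: project built, pays 9, utility 9 - 9 = 0.
Report 3: project built, pays 3, utility 9 - 3 = 6.
So reporting 3 beats truth here (6 > 0).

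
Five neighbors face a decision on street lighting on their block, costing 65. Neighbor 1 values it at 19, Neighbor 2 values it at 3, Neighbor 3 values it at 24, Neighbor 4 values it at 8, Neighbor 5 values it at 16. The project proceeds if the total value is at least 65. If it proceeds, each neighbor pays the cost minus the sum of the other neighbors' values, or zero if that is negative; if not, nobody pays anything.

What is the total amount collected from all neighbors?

Total value 70 ≥ cost 65, so it is built.
Neighbor 1: others sum to 51; max(0, 65 - 51) = 14.
Neighbor 2: others sum to 67; max(0, 65 - 67) = 0.
Neighbor 3: others sum to 46; max(0, 65 - 46) = 19.
Neighbor 4: others sum to 62; max(0, 65 - 62) = 3.
Neighbor 5: others sum to 54; max(0, 65 - 54) = 11.
Total collected = 14 + 0 + 19 + 3 + 11 = 47.

47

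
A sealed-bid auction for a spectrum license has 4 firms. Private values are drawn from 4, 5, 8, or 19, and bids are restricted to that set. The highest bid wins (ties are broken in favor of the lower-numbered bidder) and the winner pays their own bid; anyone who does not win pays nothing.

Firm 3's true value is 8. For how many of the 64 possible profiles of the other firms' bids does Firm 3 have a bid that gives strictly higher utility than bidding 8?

2

Others bid (4, 4, 4): truth gives 0; bid 5 gives 3 > 0. Violating.
Others bid (4, 4, 5): truth gives 0; bid 5 gives 3 > 0. Violating.
Others bid (4, 4, 8): truth gives 0; no alternative beats it.
Others bid (4, 4, 19): truth gives 0; no alternative beats it.
(Checking all 64 profiles: 2 have a profitable deviation, 62 do not.)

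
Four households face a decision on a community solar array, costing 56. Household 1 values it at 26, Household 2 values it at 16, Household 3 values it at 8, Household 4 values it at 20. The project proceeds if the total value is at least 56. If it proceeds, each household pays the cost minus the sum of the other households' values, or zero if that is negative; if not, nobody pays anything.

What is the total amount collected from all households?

20

Total value 70 ≥ cost 56, so it is built.
Household 1: others sum to 44; max(0, 56 - 44) = 12.
Household 2: others sum to 54; max(0, 56 - 54) = 2.
Household 3: others sum to 62; max(0, 56 - 62) = 0.
Household 4: others sum to 50; max(0, 56 - 50) = 6.
Total collected = 12 + 2 + 0 + 6 = 20.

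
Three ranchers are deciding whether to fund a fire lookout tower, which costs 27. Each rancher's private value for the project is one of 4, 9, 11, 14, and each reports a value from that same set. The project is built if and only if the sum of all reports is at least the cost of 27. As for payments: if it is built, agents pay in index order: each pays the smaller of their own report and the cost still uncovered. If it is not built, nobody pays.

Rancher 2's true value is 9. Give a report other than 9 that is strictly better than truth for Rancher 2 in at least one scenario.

Suppose Rancher 1 reports 9 and Rancher 3 reports 14.
Report 9: project built, pays 9, utility 9 - 9 = 0.
Report 4: project built, pays 4, utility 9 - 4 = 5.
So reporting 4 beats truth here (5 > 0).

4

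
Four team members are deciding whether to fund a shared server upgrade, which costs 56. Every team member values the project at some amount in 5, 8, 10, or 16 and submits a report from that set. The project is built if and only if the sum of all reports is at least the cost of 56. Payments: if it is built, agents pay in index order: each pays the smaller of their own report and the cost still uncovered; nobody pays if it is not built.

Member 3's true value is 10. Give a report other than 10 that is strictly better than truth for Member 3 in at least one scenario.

Suppose Member 1 reports 16, Member 2 reports 16 and Member 4 reports 16.
Report 10: project built, pays 10, utility 10 - 10 = 0.
Report 8: project built, pays 8, utility 10 - 8 = 2.
So reporting 8 beats truth here (2 > 0).

8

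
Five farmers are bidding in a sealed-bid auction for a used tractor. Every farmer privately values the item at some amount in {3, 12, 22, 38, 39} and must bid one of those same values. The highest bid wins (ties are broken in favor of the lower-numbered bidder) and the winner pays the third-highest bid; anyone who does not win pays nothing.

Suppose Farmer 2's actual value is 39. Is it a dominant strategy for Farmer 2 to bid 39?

Yes

Check each profile of the others' bids and compare truth against every alternative bid.
Others bid (3, 3, 3, 39): truth gives 36, best alternative gives 0.
Others bid (3, 3, 39, 3): truth gives 36, best alternative gives 0.
Others bid (3, 39, 3, 3): truth gives 36, best alternative gives 0.
Others bid (38, 3, 3, 3): truth gives 36, best alternative gives 0.
Others bid (3, 3, 12, 39): truth gives 27, best alternative gives 0.
Others bid (3, 3, 39, 12): truth gives 27, best alternative gives 0.
(Remaining 619 profiles checked similarly; truth is weakly best in each.)
In every case the truthful bid is at least as good as any alternative, so it is a dominant strategy.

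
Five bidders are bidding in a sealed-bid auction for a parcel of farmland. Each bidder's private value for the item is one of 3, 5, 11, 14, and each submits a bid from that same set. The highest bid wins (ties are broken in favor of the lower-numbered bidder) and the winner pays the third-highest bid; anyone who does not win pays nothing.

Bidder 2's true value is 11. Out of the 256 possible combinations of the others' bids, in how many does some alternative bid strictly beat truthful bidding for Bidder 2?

32

Others bid (3, 3, 3, 14): truth gives 0; bid 14 gives 8 > 0. Violating.
Others bid (3, 3, 5, 14): truth gives 0; bid 14 gives 6 > 0. Violating.
Others bid (3, 3, 14, 3): truth gives 0; bid 14 gives 8 > 0. Violating.
Others bid (3, 3, 14, 5): truth gives 0; bid 14 gives 6 > 0. Violating.
Others bid (3, 3, 3, 3): truth gives 8; no alternative beats it.
Others bid (3, 3, 3, 5): truth gives 8; no alternative beats it.
(Checking all 256 profiles: 32 have a profitable deviation, 224 do not.)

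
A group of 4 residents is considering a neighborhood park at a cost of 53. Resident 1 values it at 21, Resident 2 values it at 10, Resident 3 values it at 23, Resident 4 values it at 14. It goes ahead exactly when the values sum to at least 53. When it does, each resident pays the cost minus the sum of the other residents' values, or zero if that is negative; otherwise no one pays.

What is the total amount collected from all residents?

Total value 68 ≥ cost 53, so it is built.
Resident 1: others sum to 47; max(0, 53 - 47) = 6.
Resident 2: others sum to 58; max(0, 53 - 58) = 0.
Resident 3: others sum to 45; max(0, 53 - 45) = 8.
Resident 4: others sum to 54; max(0, 53 - 54) = 0.
Total collected = 6 + 0 + 8 + 0 = 14.

14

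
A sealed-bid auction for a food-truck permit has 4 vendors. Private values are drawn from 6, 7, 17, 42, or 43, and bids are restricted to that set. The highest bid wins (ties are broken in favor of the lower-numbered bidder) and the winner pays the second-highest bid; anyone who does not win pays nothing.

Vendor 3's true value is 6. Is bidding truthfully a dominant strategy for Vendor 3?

Check each profile of the others' bids and compare truth against every alternative bid.
Others bid (6, 6, 7): truth gives 0, best alternative gives -1.
Others bid (6, 6, 6): truth gives 0, best alternative gives 0.
Others bid (6, 6, 17): truth gives 0, best alternative gives 0.
Others bid (6, 6, 42): truth gives 0, best alternative gives 0.
Others bid (6, 6, 43): truth gives 0, best alternative gives 0.
Others bid (6, 7, 6): truth gives 0, best alternative gives 0.
(Remaining 119 profiles checked similarly; truth is weakly best in each.)
In every case the truthful bid is at least as good as any alternative, so it is a dominant strategy.

Yes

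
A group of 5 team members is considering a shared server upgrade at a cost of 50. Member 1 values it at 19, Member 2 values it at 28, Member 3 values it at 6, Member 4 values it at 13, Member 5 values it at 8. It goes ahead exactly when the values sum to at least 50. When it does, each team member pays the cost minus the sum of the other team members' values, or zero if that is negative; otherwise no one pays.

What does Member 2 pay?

Total value 74 ≥ cost 50, so the project is built.
The other team members' values sum to 46.
Cost minus that sum is 50 - 46 = 4.

4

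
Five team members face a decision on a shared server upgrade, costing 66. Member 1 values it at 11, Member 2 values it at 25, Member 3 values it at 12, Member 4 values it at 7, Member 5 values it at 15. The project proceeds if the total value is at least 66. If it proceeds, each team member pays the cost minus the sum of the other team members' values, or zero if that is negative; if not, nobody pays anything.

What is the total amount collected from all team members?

50

Total value 70 ≥ cost 66, so it is built.
Member 1: others sum to 59; max(0, 66 - 59) = 7.
Member 2: others sum to 45; max(0, 66 - 45) = 21.
Member 3: others sum to 58; max(0, 66 - 58) = 8.
Member 4: others sum to 63; max(0, 66 - 63) = 3.
Member 5: others sum to 55; max(0, 66 - 55) = 11.
Total collected = 7 + 21 + 8 + 3 + 11 = 50.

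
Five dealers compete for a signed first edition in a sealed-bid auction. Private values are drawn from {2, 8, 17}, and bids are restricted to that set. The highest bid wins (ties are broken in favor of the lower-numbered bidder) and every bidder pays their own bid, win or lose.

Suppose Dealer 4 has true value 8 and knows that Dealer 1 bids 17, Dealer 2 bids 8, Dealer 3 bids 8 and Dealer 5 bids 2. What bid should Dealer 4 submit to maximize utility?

2

Bid 2: loses but pays 2, utility -2.
Bid 8: loses but pays 8, utility -8.
Bid 17: loses but pays 17, utility -17.
The best choice is 2 with utility -2.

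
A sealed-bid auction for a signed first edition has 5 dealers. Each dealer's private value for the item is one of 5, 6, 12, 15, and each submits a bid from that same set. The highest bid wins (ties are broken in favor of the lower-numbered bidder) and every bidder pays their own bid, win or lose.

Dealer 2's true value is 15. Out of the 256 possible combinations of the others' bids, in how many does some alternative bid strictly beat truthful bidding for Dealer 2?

118

Others bid (5, 5, 5, 5): truth gives 0; bid 6 gives 9 > 0. Violating.
Others bid (5, 5, 5, 6): truth gives 0; bid 6 gives 9 > 0. Violating.
Others bid (5, 5, 5, 12): truth gives 0; bid 12 gives 3 > 0. Violating.
Others bid (5, 5, 6, 5): truth gives 0; bid 6 gives 9 > 0. Violating.
Others bid (5, 5, 5, 15): truth gives 0; no alternative beats it.
Others bid (5, 5, 6, 15): truth gives 0; no alternative beats it.
(Checking all 256 profiles: 118 have a profitable deviation, 138 do not.)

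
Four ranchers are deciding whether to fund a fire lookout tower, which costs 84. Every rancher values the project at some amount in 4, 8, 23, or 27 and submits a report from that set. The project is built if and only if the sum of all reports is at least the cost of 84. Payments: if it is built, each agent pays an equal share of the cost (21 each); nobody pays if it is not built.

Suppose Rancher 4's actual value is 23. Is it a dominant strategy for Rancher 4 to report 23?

No

Consider the case where Rancher 1 reports 4, Rancher 2 reports 27 and Rancher 3 reports 27.
Truthful report 23: project not built, utility 0.
Report 27 instead: project built, pays 21, utility 23 - 21 = 2.
Since 2 > 0, reporting 27 is strictly better here, so truthful reporting is not dominant.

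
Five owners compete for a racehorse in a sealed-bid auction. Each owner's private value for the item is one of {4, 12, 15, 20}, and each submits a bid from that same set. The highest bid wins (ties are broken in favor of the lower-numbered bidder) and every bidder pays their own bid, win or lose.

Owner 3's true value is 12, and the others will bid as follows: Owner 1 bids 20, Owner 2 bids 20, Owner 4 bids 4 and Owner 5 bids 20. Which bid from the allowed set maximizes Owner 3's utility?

Bid 4: loses but pays 4, utility -4.
Bid 12: loses but pays 12, utility -12.
Bid 15: loses but pays 15, utility -15.
Bid 20: loses but pays 20, utility -20.
The best choice is 4 with utility -4.

4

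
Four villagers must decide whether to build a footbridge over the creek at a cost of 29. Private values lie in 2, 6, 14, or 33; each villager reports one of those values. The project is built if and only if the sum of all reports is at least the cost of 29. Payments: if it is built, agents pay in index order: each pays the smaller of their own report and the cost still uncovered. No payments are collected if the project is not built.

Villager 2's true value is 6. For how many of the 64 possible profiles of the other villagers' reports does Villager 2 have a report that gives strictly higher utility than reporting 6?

28

Others report (2, 2, 33): truth gives 0; report 2 gives 4 > 0. Violating.
Others report (2, 6, 33): truth gives 0; report 2 gives 4 > 0. Violating.
Others report (2, 14, 14): truth gives 0; report 2 gives 4 > 0. Violating.
Others report (2, 14, 33): truth gives 0; report 2 gives 4 > 0. Violating.
Others report (2, 2, 2): truth gives 0; no alternative beats it.
Others report (2, 2, 6): truth gives 0; no alternative beats it.
(Checking all 64 profiles: 28 have a profitable deviation, 36 do not.)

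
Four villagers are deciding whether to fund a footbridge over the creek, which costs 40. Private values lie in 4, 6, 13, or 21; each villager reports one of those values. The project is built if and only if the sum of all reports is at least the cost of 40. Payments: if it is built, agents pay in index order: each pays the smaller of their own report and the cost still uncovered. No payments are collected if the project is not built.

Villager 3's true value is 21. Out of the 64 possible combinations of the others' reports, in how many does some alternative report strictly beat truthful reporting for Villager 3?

Others report (4, 4, 21): truth gives 0; report 13 gives 8 > 0. Violating.
Others report (4, 6, 21): truth gives 0; report 13 gives 8 > 0. Violating.
Others report (4, 13, 13): truth gives 0; report 13 gives 8 > 0. Violating.
Others report (4, 13, 21): truth gives 0; report 4 gives 17 > 0. Violating.
Others report (4, 4, 4): truth gives 0; no alternative beats it.
Others report (4, 4, 6): truth gives 0; no alternative beats it.
(Checking all 64 profiles: 36 have a profitable deviation, 28 do not.)

36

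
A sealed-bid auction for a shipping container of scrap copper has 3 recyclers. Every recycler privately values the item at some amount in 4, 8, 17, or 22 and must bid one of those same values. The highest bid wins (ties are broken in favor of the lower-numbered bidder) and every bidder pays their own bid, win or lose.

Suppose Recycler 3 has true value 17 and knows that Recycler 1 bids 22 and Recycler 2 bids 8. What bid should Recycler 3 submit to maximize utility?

4

Bid 4: loses but pays 4, utility -4.
Bid 8: loses but pays 8, utility -8.
Bid 17: loses but pays 17, utility -17.
Bid 22: loses but pays 22, utility -22.
The best choice is 4 with utility -4.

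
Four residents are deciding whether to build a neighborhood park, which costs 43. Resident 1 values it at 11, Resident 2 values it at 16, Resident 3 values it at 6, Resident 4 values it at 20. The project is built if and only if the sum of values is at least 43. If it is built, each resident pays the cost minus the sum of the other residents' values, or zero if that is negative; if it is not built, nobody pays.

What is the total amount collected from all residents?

Total value 53 ≥ cost 43, so it is built.
Resident 1: others sum to 42; max(0, 43 - 42) = 1.
Resident 2: others sum to 37; max(0, 43 - 37) = 6.
Resident 3: others sum to 47; max(0, 43 - 47) = 0.
Resident 4: others sum to 33; max(0, 43 - 33) = 10.
Total collected = 1 + 6 + 0 + 10 = 17.

17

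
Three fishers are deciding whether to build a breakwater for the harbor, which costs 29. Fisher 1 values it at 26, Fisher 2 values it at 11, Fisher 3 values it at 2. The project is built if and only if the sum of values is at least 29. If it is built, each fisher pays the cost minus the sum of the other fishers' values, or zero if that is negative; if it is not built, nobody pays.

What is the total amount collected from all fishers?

Total value 39 ≥ cost 29, so it is built.
Fisher 1: others sum to 13; max(0, 29 - 13) = 16.
Fisher 2: others sum to 28; max(0, 29 - 28) = 1.
Fisher 3: others sum to 37; max(0, 29 - 37) = 0.
Total collected = 16 + 1 + 0 = 17.

17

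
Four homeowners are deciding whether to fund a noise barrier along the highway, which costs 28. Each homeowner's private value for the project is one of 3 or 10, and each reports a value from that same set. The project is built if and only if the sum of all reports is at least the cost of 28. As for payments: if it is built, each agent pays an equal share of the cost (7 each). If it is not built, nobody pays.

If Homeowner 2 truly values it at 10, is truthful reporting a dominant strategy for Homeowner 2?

Check each profile of the others' reports and compare truth against every alternative report.
Others report (3, 10, 10): truth gives 3, best alternative gives 0.
Others report (10, 3, 10): truth gives 3, best alternative gives 0.
Others report (10, 10, 3): truth gives 3, best alternative gives 0.
Others report (10, 10, 10): truth gives 3, best alternative gives 3.
Others report (3, 3, 3): truth gives 0, best alternative gives 0.
Others report (3, 3, 10): truth gives 0, best alternative gives 0.
(Remaining 2 profiles checked similarly; truth is weakly best in each.)
In every case the truthful report is at least as good as any alternative, so it is a dominant strategy.

Yes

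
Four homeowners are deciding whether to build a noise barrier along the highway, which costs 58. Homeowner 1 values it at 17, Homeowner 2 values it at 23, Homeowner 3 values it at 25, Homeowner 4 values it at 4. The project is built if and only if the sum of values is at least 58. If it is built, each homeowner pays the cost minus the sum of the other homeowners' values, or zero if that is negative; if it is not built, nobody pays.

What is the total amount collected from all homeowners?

32

Total value 69 ≥ cost 58, so it is built.
Homeowner 1: others sum to 52; max(0, 58 - 52) = 6.
Homeowner 2: others sum to 46; max(0, 58 - 46) = 12.
Homeowner 3: others sum to 44; max(0, 58 - 44) = 14.
Homeowner 4: others sum to 65; max(0, 58 - 65) = 0.
Total collected = 6 + 12 + 14 + 0 = 32.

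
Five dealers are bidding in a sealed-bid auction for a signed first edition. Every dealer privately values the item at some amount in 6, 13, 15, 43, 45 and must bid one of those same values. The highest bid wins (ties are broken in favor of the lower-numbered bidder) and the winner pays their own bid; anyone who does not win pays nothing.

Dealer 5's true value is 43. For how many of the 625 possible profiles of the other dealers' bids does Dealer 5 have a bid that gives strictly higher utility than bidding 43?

16

Others bid (6, 6, 6, 6): truth gives 0; bid 13 gives 30 > 0. Violating.
Others bid (6, 6, 6, 13): truth gives 0; bid 15 gives 28 > 0. Violating.
Others bid (6, 6, 13, 6): truth gives 0; bid 15 gives 28 > 0. Violating.
Others bid (6, 6, 13, 13): truth gives 0; bid 15 gives 28 > 0. Violating.
Others bid (6, 6, 6, 15): truth gives 0; no alternative beats it.
Others bid (6, 6, 6, 43): truth gives 0; no alternative beats it.
(Checking all 625 profiles: 16 have a profitable deviation, 609 do not.)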